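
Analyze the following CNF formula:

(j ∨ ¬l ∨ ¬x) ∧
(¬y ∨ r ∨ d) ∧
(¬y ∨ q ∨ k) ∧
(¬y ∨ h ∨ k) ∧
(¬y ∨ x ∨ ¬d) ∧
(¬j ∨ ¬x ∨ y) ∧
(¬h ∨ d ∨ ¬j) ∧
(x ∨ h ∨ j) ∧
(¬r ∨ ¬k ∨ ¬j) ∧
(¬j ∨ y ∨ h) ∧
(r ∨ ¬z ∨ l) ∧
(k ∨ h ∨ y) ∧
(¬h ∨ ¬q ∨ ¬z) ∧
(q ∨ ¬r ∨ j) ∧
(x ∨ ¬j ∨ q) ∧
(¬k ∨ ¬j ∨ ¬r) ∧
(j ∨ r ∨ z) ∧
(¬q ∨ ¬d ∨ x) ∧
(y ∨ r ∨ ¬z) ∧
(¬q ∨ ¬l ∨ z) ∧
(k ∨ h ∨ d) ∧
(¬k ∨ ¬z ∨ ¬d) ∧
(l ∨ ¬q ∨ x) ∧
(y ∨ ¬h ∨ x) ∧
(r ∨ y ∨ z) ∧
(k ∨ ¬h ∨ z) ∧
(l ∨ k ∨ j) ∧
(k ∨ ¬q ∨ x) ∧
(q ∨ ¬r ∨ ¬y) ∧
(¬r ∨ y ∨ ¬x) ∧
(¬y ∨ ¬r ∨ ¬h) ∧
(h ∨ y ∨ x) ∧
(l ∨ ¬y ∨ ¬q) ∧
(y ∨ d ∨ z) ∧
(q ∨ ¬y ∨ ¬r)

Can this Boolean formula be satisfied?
Yes

Yes, the formula is satisfiable.

One satisfying assignment is: j=True, z=False, x=True, k=True, d=True, r=False, q=False, l=False, y=True, h=False

Verification: With this assignment, all 35 clauses evaluate to true.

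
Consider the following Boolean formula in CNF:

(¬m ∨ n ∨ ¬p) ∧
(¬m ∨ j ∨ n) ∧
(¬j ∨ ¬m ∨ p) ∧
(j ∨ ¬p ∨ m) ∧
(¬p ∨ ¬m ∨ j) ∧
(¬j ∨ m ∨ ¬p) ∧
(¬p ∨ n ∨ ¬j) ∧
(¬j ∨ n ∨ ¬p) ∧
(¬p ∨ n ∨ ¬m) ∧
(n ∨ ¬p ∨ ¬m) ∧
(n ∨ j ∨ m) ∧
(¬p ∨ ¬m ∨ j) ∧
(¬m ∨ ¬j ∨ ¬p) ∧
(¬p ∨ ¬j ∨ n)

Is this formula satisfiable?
Yes

Yes, the formula is satisfiable.

One satisfying assignment is: m=False, p=False, j=False, n=True

Verification: With this assignment, all 14 clauses evaluate to true.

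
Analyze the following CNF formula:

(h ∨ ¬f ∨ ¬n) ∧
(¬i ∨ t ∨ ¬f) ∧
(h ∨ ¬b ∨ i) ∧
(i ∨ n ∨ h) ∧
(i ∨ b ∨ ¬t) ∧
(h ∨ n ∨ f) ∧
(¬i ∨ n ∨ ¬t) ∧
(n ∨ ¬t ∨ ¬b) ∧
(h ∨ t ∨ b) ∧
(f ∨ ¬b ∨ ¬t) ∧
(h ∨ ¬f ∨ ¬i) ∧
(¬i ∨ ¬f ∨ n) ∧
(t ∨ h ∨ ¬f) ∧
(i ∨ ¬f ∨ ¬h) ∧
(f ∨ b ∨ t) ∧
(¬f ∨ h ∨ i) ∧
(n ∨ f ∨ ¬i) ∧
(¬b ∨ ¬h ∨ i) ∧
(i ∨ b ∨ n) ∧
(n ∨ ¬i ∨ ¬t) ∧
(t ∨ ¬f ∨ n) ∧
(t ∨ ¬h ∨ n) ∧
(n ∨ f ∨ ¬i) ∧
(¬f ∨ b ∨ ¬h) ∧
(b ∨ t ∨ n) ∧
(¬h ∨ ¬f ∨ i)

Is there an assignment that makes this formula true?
Yes

Yes, the formula is satisfiable.

One satisfying assignment is: h=False, t=False, n=True, b=True, f=False, i=True

Verification: With this assignment, all 26 clauses evaluate to true.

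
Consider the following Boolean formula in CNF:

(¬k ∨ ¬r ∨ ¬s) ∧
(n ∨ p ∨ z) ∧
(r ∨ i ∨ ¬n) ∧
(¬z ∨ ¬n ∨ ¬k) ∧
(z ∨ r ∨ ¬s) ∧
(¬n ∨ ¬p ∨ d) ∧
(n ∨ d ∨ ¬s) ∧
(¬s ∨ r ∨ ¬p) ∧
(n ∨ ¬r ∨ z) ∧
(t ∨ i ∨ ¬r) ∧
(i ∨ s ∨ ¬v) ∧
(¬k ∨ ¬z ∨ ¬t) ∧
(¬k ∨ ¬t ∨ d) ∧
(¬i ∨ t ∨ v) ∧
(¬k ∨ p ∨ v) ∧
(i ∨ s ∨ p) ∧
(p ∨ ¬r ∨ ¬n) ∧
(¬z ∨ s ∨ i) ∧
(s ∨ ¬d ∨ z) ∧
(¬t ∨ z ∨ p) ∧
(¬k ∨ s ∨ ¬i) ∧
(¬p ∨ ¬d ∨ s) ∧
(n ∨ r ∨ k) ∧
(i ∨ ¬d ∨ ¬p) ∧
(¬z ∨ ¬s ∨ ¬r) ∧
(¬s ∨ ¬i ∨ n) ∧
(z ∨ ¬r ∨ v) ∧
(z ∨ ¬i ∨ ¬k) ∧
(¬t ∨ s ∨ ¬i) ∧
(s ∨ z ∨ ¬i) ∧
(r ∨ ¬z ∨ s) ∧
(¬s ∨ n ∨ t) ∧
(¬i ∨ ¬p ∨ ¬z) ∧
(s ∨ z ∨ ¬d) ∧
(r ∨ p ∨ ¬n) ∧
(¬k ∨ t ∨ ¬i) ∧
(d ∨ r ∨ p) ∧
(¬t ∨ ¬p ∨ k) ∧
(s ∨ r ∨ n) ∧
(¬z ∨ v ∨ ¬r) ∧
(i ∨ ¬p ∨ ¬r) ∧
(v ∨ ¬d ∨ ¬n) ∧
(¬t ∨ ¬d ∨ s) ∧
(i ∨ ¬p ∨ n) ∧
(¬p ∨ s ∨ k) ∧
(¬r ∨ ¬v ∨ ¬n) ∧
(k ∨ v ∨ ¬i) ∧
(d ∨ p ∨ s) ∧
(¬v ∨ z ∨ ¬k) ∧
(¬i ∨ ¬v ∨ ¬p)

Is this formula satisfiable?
Yes

Yes, the formula is satisfiable.

One satisfying assignment is: r=True, n=False, i=True, t=False, d=True, v=True, p=False, k=False, z=True, s=False

Verification: With this assignment, all 50 clauses evaluate to true.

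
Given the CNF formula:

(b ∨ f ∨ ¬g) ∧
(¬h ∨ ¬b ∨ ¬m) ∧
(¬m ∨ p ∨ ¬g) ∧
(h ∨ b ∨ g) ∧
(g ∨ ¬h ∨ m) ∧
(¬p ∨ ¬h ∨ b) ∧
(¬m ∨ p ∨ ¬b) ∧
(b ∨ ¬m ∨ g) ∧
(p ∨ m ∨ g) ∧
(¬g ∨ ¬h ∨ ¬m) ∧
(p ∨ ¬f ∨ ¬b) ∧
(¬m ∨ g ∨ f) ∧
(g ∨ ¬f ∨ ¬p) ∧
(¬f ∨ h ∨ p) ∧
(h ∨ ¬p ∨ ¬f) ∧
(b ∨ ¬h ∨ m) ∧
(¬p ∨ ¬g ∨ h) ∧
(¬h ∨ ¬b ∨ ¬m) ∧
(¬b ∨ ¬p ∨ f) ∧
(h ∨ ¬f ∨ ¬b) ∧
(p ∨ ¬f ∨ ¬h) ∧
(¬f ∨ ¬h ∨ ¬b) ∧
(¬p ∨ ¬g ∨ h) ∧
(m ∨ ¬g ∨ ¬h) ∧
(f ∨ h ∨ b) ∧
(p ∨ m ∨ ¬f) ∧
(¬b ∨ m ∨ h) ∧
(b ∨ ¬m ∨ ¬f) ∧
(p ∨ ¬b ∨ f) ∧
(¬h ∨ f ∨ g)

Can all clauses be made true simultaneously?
No

No, the formula is not satisfiable.

No assignment of truth values to the variables can make all 30 clauses true simultaneously.

The formula is UNSAT (unsatisfiable).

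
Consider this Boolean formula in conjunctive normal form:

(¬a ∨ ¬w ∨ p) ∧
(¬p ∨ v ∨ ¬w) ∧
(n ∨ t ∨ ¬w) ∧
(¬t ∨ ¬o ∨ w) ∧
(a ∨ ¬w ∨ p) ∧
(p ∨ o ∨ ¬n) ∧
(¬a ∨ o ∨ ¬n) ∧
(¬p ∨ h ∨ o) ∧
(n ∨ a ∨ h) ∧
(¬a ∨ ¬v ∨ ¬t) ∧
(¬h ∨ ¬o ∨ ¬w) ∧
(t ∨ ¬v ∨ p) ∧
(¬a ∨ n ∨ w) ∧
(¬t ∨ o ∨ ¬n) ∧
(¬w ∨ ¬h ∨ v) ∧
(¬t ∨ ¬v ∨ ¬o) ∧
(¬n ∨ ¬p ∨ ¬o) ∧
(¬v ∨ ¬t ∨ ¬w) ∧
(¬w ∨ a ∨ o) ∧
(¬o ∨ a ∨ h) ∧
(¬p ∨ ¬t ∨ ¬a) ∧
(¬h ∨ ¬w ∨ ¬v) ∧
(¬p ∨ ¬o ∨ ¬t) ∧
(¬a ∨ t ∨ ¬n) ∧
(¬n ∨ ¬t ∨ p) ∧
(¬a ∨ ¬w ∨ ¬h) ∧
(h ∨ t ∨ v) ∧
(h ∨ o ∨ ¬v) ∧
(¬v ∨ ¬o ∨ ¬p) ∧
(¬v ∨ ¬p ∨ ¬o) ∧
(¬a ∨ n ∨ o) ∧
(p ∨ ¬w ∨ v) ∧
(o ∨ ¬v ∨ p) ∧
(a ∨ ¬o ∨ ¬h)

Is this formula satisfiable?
Yes

Yes, the formula is satisfiable.

One satisfying assignment is: w=False, n=False, t=False, p=False, a=False, v=False, o=False, h=True

Verification: With this assignment, all 34 clauses evaluate to true.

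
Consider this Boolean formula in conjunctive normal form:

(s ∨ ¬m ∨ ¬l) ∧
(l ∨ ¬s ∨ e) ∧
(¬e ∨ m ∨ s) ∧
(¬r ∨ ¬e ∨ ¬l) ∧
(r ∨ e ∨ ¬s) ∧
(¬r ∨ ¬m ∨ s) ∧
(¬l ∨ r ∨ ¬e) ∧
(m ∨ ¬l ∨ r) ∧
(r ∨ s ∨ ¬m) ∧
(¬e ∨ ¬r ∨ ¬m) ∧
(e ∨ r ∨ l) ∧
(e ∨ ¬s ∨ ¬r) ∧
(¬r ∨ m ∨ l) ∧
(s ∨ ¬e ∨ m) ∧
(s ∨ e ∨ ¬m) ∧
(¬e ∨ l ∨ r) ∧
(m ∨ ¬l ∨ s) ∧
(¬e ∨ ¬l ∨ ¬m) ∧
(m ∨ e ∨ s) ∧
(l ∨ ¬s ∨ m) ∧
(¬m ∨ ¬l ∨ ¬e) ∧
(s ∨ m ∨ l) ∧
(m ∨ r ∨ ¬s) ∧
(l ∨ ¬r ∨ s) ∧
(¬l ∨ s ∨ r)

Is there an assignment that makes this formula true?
No

No, the formula is not satisfiable.

No assignment of truth values to the variables can make all 25 clauses true simultaneously.

The formula is UNSAT (unsatisfiable).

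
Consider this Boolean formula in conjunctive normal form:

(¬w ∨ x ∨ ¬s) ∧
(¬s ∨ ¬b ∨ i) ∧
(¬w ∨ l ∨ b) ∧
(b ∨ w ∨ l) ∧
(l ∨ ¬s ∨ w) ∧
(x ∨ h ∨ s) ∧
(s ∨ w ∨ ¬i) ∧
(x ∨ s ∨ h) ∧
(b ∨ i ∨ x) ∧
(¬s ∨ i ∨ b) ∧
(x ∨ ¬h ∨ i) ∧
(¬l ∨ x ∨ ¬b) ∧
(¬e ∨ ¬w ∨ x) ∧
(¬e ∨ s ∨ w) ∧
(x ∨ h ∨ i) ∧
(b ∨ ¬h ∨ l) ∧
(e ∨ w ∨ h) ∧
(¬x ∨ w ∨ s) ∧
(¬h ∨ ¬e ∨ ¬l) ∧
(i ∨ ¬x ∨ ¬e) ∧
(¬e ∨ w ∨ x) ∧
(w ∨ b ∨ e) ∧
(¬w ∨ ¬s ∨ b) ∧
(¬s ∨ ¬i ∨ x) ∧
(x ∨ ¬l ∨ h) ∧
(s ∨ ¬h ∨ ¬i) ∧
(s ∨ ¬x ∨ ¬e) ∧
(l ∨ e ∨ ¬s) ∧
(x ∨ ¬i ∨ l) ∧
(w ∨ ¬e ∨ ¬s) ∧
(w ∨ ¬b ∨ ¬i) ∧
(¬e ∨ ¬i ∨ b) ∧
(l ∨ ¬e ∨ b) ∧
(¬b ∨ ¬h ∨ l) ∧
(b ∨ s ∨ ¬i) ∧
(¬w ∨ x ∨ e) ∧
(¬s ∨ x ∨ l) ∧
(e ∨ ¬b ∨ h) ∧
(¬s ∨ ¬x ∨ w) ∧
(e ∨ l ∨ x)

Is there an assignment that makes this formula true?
Yes

Yes, the formula is satisfiable.

One satisfying assignment is: i=True, h=False, b=True, e=True, w=True, x=True, l=False, s=True

Verification: With this assignment, all 40 clauses evaluate to true.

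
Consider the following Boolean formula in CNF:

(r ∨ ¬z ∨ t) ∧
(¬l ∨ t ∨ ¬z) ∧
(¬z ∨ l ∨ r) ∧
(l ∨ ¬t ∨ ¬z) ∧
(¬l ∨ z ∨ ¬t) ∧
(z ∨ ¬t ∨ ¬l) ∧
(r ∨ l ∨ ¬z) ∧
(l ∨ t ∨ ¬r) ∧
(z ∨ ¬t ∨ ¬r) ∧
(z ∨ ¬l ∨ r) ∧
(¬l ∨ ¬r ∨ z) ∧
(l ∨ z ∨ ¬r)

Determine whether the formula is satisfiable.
Yes

Yes, the formula is satisfiable.

One satisfying assignment is: l=False, r=False, z=False, t=False

Verification: With this assignment, all 12 clauses evaluate to true.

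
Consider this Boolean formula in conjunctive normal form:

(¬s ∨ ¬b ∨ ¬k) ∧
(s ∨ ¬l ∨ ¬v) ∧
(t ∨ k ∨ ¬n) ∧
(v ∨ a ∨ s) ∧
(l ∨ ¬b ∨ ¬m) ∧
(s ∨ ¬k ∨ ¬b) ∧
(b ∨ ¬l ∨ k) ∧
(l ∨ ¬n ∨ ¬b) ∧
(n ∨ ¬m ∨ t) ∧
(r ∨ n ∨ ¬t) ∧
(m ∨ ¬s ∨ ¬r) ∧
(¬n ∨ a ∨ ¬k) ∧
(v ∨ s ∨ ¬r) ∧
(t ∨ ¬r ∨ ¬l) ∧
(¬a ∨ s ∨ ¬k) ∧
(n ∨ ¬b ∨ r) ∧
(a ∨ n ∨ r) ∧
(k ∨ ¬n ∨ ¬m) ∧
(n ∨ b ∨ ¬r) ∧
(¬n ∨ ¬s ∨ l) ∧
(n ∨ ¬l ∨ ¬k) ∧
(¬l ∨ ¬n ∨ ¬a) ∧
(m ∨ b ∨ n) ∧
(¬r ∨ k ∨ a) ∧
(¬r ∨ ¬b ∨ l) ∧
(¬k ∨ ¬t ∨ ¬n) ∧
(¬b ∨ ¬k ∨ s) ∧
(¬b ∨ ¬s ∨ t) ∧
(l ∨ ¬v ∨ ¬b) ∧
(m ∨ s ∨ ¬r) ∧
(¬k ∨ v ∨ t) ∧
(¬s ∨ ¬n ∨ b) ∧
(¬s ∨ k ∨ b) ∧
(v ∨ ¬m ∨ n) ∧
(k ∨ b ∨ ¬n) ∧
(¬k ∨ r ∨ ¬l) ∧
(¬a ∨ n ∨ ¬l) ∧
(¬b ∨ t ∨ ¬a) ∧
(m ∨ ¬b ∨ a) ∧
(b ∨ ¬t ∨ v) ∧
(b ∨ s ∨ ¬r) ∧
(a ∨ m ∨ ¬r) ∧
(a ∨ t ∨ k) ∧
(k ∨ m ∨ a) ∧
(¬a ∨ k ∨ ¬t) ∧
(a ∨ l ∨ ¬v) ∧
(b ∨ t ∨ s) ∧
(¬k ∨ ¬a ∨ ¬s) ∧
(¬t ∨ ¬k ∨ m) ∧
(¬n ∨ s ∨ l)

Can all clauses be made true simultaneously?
No

No, the formula is not satisfiable.

No assignment of truth values to the variables can make all 50 clauses true simultaneously.

The formula is UNSAT (unsatisfiable).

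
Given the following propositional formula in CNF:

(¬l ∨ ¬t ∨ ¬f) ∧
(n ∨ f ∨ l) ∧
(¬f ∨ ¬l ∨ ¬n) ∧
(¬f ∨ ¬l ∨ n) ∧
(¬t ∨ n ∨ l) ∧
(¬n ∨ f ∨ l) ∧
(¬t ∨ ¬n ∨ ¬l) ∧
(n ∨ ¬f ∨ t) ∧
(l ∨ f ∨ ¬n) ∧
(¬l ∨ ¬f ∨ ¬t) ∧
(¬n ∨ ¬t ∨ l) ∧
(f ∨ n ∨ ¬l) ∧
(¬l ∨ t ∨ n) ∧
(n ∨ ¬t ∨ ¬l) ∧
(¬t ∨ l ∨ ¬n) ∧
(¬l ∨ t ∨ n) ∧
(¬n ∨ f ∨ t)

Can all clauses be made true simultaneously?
Yes

Yes, the formula is satisfiable.

One satisfying assignment is: l=False, t=False, f=True, n=True

Verification: With this assignment, all 17 clauses evaluate to true.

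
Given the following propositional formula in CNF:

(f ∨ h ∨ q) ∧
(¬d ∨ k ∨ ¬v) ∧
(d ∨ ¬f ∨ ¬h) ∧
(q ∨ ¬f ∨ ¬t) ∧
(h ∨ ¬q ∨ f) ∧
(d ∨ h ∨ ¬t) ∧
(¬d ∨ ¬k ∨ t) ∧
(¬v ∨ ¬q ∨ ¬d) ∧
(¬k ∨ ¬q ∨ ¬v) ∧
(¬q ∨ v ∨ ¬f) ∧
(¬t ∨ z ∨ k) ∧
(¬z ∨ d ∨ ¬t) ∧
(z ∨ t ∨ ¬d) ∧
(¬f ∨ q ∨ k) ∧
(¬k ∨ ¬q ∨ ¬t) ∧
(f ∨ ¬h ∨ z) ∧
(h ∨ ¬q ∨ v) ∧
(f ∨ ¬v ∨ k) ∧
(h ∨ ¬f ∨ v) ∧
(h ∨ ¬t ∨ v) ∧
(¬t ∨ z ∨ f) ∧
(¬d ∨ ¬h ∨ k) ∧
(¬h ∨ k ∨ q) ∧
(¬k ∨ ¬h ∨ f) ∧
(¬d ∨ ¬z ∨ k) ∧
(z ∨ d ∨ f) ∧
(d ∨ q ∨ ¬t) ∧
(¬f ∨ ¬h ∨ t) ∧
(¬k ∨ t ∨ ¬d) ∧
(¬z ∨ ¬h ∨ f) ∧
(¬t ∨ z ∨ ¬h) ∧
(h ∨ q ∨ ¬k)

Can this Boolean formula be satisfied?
Yes

Yes, the formula is satisfiable.

One satisfying assignment is: f=True, q=True, d=False, z=False, v=True, k=False, h=False, t=False

Verification: With this assignment, all 32 clauses evaluate to true.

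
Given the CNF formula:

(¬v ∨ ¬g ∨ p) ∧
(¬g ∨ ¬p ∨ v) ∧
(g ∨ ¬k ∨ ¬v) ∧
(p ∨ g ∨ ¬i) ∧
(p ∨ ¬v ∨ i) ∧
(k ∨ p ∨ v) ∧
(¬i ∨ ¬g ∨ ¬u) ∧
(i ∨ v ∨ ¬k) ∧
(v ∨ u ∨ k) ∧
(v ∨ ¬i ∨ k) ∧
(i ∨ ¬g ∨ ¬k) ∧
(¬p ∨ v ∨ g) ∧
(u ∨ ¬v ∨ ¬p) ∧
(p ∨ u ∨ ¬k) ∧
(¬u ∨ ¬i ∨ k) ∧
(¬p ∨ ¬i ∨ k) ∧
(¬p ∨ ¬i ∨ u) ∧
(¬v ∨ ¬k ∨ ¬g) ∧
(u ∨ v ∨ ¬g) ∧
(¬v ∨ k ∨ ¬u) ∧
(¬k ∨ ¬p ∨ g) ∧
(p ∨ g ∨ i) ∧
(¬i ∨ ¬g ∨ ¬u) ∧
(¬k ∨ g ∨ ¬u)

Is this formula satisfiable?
No

No, the formula is not satisfiable.

No assignment of truth values to the variables can make all 24 clauses true simultaneously.

The formula is UNSAT (unsatisfiable).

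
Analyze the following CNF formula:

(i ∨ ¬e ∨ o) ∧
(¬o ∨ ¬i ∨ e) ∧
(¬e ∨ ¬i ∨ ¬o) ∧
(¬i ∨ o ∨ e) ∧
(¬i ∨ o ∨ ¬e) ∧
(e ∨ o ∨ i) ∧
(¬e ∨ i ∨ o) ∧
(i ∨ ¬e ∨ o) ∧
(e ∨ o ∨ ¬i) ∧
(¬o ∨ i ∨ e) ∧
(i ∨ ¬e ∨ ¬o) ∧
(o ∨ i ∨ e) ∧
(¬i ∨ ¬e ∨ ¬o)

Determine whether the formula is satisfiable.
No

No, the formula is not satisfiable.

No assignment of truth values to the variables can make all 13 clauses true simultaneously.

The formula is UNSAT (unsatisfiable).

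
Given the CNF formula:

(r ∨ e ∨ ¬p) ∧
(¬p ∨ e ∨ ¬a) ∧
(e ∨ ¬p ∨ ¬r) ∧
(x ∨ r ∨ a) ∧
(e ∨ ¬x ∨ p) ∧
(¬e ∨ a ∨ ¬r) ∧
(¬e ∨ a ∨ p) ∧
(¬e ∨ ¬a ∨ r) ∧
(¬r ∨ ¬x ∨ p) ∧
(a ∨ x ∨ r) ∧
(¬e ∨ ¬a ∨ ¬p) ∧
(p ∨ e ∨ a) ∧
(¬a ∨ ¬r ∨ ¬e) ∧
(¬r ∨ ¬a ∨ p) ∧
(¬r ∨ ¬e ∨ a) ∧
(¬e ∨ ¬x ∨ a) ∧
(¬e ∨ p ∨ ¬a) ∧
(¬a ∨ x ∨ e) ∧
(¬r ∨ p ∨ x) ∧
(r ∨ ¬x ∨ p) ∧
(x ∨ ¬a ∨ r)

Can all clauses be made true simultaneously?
No

No, the formula is not satisfiable.

No assignment of truth values to the variables can make all 21 clauses true simultaneously.

The formula is UNSAT (unsatisfiable).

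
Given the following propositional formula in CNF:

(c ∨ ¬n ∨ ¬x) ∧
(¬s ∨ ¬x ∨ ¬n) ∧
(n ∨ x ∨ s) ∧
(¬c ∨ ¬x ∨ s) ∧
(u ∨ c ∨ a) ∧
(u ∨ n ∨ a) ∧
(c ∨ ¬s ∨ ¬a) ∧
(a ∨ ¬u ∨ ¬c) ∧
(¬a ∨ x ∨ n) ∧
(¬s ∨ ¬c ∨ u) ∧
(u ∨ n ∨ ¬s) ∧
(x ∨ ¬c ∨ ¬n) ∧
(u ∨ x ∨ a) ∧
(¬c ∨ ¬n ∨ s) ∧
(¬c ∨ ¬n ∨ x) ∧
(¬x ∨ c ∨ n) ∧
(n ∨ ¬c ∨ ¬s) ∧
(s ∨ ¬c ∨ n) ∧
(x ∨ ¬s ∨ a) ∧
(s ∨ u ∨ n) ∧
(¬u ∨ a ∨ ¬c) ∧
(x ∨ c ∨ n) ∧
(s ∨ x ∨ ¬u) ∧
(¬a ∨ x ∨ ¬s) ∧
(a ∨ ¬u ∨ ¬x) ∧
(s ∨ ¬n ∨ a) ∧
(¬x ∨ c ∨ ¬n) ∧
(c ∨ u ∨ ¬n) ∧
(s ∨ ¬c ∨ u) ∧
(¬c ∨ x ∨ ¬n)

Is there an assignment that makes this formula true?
No

No, the formula is not satisfiable.

No assignment of truth values to the variables can make all 30 clauses true simultaneously.

The formula is UNSAT (unsatisfiable).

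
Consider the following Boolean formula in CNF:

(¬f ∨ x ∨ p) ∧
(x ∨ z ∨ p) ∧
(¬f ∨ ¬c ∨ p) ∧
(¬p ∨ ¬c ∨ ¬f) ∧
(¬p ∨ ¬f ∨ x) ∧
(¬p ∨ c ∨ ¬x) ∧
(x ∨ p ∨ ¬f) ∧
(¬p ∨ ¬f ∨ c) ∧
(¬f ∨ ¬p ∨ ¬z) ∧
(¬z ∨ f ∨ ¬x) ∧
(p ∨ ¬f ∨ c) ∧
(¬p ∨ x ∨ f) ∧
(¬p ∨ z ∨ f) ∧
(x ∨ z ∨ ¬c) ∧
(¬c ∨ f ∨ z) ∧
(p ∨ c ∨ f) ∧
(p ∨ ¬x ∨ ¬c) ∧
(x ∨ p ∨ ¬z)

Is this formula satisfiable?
No

No, the formula is not satisfiable.

No assignment of truth values to the variables can make all 18 clauses true simultaneously.

The formula is UNSAT (unsatisfiable).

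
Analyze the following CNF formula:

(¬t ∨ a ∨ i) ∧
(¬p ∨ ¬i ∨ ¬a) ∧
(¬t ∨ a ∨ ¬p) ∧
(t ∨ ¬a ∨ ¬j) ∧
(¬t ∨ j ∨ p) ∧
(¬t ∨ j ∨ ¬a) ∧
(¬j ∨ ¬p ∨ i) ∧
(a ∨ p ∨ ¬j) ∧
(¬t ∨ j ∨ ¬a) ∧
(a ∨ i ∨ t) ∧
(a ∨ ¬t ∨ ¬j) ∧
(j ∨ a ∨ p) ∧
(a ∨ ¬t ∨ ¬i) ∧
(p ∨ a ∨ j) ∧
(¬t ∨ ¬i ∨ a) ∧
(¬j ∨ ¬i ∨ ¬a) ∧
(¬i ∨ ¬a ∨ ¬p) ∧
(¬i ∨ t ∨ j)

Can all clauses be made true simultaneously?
Yes

Yes, the formula is satisfiable.

One satisfying assignment is: t=False, a=True, i=False, p=False, j=False

Verification: With this assignment, all 18 clauses evaluate to true.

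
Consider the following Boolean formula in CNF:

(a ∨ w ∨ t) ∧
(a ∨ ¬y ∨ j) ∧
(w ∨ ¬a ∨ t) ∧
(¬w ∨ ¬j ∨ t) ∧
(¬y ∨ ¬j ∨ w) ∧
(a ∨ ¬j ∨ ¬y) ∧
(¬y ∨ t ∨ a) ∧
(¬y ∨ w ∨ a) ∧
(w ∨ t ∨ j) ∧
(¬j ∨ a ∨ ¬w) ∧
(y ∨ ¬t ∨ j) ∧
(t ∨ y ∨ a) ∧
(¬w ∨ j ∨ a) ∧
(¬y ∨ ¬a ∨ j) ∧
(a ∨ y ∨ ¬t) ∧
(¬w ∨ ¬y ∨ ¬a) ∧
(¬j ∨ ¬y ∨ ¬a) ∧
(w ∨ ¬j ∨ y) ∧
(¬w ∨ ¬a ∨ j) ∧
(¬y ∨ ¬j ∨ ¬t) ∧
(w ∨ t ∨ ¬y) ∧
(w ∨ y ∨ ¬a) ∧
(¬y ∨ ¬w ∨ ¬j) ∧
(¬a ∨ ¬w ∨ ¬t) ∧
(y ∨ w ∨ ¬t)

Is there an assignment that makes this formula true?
No

No, the formula is not satisfiable.

No assignment of truth values to the variables can make all 25 clauses true simultaneously.

The formula is UNSAT (unsatisfiable).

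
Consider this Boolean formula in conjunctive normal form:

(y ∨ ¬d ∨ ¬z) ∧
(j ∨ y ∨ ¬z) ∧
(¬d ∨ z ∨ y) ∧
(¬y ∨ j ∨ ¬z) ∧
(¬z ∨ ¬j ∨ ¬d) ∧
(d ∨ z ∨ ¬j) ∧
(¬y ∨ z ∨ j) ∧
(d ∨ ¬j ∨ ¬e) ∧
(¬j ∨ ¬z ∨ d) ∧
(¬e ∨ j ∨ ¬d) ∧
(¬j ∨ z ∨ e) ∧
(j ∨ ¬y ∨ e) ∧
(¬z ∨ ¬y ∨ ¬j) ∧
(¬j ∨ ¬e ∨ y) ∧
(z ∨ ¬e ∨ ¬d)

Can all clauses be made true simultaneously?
Yes

Yes, the formula is satisfiable.

One satisfying assignment is: z=False, j=False, d=False, y=False, e=False

Verification: With this assignment, all 15 clauses evaluate to true.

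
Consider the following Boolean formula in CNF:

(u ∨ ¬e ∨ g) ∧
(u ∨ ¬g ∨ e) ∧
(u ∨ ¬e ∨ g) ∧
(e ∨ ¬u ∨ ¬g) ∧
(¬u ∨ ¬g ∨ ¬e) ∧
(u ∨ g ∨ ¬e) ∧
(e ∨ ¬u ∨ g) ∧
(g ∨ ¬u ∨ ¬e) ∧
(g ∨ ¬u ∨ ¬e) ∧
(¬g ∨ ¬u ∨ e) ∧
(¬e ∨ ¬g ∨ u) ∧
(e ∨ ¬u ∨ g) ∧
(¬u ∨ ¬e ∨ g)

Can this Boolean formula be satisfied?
Yes

Yes, the formula is satisfiable.

One satisfying assignment is: u=False, g=False, e=False

Verification: With this assignment, all 13 clauses evaluate to true.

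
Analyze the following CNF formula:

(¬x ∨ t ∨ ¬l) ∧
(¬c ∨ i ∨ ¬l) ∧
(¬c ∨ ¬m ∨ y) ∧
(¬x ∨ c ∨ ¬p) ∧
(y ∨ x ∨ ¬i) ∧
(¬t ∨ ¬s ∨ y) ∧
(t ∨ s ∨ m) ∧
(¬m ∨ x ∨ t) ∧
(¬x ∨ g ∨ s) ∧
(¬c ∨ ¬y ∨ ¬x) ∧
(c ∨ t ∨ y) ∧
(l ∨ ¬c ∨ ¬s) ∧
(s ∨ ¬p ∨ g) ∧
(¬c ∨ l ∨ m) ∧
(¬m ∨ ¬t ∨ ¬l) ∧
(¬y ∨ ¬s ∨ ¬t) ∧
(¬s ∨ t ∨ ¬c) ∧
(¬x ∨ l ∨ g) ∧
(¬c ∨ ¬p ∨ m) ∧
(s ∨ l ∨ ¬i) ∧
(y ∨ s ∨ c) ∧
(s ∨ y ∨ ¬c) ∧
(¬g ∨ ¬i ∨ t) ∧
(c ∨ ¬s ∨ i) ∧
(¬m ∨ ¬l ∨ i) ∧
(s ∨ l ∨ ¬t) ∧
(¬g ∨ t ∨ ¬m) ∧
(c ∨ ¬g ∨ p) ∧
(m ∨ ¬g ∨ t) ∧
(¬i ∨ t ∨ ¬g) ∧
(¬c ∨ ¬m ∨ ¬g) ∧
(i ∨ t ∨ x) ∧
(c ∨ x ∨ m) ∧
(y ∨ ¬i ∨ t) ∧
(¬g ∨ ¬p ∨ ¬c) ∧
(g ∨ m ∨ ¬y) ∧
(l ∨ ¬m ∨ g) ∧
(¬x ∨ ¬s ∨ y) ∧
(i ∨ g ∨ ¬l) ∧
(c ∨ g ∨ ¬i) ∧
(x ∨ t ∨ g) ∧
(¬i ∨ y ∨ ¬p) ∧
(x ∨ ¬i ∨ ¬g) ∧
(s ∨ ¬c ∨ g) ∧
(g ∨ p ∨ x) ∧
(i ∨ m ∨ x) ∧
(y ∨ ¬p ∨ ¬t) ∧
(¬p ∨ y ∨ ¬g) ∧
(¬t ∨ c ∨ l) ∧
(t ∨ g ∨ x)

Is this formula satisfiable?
No

No, the formula is not satisfiable.

No assignment of truth values to the variables can make all 50 clauses true simultaneously.

The formula is UNSAT (unsatisfiable).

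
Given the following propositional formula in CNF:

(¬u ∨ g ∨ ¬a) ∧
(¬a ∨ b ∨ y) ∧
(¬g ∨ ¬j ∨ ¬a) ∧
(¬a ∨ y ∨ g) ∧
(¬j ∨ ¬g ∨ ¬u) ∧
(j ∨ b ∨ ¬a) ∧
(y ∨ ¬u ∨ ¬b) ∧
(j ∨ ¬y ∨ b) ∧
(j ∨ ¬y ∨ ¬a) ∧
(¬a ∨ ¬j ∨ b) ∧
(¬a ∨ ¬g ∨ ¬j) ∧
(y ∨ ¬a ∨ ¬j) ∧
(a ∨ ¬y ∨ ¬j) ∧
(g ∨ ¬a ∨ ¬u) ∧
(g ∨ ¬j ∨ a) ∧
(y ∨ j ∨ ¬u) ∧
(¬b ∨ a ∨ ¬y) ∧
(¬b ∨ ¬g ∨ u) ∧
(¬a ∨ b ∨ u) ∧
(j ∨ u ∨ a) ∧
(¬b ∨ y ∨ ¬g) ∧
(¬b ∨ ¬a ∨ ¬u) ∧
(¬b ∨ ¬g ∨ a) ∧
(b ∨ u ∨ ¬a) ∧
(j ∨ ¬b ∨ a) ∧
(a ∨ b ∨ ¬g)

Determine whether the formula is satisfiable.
Yes

Yes, the formula is satisfiable.

One satisfying assignment is: j=True, b=True, u=False, a=True, y=True, g=False

Verification: With this assignment, all 26 clauses evaluate to true.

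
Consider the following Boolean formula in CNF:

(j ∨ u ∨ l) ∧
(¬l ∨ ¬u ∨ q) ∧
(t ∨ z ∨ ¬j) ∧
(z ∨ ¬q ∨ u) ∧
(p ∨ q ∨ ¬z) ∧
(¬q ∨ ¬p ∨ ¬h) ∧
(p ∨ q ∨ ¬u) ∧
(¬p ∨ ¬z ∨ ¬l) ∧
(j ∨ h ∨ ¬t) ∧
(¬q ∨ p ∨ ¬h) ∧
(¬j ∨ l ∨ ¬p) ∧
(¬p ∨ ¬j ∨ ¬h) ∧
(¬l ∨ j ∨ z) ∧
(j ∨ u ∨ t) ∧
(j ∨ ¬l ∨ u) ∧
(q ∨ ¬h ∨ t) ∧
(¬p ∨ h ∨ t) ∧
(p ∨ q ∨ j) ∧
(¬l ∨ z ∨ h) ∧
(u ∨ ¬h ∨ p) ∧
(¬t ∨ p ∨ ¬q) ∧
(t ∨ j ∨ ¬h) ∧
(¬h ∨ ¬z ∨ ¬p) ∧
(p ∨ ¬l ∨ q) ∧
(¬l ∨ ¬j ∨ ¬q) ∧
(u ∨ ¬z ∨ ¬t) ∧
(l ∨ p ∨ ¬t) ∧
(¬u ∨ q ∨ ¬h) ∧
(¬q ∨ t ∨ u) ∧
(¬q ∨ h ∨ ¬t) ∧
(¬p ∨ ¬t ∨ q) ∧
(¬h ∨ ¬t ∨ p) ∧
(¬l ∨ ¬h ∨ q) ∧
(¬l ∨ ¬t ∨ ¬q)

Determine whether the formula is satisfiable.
Yes

Yes, the formula is satisfiable.

One satisfying assignment is: z=False, j=False, h=False, l=False, p=False, t=False, u=True, q=True

Verification: With this assignment, all 34 clauses evaluate to true.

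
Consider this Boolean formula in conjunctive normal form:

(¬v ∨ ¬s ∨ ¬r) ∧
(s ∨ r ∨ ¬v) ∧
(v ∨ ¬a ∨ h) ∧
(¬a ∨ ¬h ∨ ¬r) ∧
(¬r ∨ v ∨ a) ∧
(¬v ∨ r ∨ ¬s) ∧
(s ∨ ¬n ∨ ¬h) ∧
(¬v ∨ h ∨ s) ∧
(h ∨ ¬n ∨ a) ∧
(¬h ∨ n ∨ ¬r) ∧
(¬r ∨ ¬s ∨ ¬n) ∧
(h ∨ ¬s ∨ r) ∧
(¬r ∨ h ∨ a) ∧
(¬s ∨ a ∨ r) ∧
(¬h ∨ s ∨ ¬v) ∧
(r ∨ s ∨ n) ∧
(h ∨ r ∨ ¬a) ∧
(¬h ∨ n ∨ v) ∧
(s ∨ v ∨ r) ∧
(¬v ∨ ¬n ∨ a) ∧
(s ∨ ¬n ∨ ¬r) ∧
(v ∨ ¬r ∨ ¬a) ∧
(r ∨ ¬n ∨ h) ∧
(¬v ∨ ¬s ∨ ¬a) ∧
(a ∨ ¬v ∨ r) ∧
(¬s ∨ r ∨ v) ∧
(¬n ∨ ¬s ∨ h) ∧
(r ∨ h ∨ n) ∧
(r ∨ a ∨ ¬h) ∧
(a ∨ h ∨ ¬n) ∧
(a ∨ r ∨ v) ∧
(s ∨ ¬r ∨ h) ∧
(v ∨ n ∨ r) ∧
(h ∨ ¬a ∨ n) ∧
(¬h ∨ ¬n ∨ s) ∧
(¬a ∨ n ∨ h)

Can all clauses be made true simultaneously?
No

No, the formula is not satisfiable.

No assignment of truth values to the variables can make all 36 clauses true simultaneously.

The formula is UNSAT (unsatisfiable).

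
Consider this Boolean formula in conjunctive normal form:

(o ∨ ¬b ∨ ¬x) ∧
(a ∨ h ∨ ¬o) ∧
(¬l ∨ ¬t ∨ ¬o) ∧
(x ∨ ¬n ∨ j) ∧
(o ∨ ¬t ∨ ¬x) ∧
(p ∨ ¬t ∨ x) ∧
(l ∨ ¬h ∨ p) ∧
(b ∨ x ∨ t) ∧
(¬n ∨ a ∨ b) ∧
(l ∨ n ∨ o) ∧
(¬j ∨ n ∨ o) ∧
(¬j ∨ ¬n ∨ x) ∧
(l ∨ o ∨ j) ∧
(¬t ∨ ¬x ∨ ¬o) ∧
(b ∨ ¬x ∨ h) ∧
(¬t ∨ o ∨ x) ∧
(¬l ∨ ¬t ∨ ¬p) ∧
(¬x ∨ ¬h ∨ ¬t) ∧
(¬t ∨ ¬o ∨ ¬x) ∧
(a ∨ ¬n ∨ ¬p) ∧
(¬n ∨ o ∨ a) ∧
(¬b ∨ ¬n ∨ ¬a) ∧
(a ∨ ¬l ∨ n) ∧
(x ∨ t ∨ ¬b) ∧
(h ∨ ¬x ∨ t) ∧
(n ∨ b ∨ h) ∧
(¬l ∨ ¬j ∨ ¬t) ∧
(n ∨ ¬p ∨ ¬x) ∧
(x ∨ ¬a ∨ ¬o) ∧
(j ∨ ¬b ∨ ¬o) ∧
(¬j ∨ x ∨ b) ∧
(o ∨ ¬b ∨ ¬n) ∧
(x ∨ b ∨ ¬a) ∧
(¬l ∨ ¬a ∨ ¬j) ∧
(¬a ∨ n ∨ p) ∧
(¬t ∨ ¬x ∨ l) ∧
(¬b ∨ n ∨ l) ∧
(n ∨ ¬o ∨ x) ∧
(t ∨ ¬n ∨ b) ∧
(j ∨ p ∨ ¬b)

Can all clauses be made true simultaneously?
Yes

Yes, the formula is satisfiable.

One satisfying assignment is: l=True, x=True, o=True, h=True, j=True, a=False, n=True, t=False, p=False, b=True

Verification: With this assignment, all 40 clauses evaluate to true.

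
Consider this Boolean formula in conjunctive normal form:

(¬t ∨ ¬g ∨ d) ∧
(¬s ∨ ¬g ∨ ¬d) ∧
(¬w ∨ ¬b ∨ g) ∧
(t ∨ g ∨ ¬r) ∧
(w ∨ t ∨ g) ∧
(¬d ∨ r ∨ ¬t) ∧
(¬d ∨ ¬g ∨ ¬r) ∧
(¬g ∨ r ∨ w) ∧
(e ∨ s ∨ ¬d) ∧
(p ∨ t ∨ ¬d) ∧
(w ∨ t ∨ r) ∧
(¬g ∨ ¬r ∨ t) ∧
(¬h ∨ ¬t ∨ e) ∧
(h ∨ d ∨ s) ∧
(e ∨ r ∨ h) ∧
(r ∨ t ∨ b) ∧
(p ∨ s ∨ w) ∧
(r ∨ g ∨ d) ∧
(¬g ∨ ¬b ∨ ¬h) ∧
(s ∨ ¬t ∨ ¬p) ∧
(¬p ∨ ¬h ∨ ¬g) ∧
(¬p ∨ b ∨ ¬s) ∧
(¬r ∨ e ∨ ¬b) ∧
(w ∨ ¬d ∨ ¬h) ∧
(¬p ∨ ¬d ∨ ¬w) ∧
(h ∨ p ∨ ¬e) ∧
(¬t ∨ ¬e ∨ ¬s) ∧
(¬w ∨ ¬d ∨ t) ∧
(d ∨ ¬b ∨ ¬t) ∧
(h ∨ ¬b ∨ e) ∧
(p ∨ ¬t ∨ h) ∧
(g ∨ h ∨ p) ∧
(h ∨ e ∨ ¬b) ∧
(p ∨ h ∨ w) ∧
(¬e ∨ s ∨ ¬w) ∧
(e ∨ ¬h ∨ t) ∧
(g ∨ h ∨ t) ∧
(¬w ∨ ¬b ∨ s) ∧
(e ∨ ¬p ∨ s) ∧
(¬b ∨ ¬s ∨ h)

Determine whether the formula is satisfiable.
No

No, the formula is not satisfiable.

No assignment of truth values to the variables can make all 40 clauses true simultaneously.

The formula is UNSAT (unsatisfiable).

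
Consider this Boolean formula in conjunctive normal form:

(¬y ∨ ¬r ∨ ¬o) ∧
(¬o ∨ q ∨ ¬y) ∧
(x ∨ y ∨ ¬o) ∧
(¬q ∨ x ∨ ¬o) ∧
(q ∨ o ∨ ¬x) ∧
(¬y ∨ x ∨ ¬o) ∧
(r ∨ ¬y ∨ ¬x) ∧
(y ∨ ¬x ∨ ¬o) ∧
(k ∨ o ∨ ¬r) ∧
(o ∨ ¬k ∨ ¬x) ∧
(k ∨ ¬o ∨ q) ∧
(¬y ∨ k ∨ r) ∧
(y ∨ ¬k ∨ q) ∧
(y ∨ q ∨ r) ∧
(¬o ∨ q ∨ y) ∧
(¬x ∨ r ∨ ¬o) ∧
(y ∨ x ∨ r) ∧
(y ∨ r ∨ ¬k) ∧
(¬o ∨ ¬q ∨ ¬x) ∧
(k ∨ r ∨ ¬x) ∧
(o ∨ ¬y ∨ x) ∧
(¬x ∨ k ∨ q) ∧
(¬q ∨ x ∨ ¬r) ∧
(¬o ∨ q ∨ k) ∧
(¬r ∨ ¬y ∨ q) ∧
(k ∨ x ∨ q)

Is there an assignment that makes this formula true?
No

No, the formula is not satisfiable.

No assignment of truth values to the variables can make all 26 clauses true simultaneously.

The formula is UNSAT (unsatisfiable).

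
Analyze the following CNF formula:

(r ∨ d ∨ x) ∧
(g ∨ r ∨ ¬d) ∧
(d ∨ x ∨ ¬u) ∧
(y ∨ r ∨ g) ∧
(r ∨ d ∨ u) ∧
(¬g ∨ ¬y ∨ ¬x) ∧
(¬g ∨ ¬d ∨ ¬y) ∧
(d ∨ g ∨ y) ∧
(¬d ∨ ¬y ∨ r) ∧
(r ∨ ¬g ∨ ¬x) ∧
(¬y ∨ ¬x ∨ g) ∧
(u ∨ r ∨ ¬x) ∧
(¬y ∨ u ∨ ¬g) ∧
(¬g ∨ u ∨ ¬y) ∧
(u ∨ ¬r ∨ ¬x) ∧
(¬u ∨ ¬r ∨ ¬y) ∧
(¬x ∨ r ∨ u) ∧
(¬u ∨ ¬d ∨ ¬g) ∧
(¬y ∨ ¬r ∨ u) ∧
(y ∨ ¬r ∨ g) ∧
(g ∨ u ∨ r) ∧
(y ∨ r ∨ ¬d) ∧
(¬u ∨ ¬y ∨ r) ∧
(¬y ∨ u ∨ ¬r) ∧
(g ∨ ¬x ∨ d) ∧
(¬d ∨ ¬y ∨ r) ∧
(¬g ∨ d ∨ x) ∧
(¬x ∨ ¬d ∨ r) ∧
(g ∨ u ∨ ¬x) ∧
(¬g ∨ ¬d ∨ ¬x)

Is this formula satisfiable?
Yes

Yes, the formula is satisfiable.

One satisfying assignment is: x=False, u=False, d=True, g=True, y=False, r=True

Verification: With this assignment, all 30 clauses evaluate to true.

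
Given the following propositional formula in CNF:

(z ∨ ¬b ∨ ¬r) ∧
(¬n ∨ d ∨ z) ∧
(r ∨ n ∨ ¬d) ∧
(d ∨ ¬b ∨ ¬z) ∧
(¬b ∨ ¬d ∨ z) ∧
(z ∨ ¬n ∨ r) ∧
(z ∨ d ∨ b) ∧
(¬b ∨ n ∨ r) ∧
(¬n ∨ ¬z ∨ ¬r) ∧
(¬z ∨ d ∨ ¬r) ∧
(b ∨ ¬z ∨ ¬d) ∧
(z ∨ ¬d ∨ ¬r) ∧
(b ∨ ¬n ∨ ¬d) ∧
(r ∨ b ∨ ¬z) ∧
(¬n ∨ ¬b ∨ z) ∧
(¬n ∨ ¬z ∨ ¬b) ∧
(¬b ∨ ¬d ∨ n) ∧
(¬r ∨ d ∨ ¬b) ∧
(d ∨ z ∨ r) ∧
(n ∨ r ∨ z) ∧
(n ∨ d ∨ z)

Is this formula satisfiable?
No

No, the formula is not satisfiable.

No assignment of truth values to the variables can make all 21 clauses true simultaneously.

The formula is UNSAT (unsatisfiable).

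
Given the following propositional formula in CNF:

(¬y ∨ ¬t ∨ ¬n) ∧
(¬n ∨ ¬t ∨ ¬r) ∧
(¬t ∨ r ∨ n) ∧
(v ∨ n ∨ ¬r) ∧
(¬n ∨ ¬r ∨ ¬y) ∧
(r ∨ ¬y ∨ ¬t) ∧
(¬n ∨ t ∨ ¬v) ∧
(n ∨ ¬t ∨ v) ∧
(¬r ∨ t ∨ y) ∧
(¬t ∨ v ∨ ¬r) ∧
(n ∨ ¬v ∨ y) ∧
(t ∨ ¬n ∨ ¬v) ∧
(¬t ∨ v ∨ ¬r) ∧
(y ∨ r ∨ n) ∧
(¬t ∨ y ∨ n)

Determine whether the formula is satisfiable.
Yes

Yes, the formula is satisfiable.

One satisfying assignment is: v=False, t=False, y=True, r=False, n=False

Verification: With this assignment, all 15 clauses evaluate to true.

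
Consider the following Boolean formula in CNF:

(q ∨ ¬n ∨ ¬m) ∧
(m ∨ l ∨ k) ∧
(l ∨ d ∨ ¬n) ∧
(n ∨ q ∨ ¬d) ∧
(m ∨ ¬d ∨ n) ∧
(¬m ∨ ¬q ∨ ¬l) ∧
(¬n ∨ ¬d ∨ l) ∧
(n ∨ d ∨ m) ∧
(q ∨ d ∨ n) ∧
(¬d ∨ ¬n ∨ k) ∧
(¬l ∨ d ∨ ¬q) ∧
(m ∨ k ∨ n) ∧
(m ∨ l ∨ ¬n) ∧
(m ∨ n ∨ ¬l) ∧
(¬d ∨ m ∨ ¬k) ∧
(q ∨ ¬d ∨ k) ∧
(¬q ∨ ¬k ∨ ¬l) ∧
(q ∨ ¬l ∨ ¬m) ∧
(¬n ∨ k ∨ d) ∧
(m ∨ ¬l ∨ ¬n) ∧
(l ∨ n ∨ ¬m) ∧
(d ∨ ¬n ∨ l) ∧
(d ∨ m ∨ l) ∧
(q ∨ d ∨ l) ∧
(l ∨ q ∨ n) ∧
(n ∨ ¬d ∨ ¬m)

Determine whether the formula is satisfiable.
No

No, the formula is not satisfiable.

No assignment of truth values to the variables can make all 26 clauses true simultaneously.

The formula is UNSAT (unsatisfiable).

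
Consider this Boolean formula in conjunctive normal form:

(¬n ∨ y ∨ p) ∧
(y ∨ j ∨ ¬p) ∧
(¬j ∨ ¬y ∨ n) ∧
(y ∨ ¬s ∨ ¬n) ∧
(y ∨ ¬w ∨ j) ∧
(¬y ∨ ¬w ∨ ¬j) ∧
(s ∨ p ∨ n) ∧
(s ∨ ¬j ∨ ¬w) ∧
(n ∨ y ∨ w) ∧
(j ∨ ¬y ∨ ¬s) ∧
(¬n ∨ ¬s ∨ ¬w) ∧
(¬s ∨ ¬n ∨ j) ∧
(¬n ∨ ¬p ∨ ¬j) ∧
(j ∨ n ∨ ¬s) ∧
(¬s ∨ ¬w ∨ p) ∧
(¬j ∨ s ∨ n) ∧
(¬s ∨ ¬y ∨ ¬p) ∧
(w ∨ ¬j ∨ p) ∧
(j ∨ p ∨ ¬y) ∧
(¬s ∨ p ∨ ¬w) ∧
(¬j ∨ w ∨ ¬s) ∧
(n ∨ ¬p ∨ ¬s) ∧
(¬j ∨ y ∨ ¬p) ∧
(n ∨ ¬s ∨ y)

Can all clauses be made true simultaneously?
Yes

Yes, the formula is satisfiable.

One satisfying assignment is: w=False, p=True, y=True, s=False, n=True, j=False

Verification: With this assignment, all 24 clauses evaluate to true.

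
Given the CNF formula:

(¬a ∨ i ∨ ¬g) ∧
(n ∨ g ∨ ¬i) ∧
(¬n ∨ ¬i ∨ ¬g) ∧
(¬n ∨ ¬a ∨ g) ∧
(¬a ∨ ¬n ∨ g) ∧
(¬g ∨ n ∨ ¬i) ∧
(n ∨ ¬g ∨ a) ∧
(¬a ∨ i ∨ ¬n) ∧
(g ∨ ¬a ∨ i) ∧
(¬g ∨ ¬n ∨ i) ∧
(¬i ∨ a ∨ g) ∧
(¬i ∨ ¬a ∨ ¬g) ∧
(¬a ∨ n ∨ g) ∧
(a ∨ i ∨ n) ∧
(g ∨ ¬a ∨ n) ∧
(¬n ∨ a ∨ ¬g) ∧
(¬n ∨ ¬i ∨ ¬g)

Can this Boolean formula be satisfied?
Yes

Yes, the formula is satisfiable.

One satisfying assignment is: g=False, n=True, i=False, a=False

Verification: With this assignment, all 17 clauses evaluate to true.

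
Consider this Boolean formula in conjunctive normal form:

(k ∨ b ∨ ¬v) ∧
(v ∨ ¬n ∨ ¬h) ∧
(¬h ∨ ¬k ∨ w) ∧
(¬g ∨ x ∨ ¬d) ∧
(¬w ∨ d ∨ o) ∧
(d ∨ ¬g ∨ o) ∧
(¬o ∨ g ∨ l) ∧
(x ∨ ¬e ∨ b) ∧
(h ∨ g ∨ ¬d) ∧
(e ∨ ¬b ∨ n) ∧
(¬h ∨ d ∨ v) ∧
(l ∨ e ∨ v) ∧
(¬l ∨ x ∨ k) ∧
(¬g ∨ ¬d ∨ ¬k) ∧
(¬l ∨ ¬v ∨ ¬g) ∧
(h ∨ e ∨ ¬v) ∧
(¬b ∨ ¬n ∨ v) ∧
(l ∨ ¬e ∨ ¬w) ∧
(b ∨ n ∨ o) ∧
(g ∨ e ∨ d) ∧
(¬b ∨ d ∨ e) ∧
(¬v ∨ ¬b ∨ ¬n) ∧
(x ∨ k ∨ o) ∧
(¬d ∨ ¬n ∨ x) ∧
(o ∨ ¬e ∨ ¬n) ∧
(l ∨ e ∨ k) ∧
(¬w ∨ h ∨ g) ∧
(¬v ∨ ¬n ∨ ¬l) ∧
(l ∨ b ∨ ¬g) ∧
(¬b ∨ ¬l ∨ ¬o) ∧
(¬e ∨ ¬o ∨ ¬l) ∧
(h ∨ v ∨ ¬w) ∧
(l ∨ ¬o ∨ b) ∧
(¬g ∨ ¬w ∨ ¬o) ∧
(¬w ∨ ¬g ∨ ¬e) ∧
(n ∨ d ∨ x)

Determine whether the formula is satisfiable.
Yes

Yes, the formula is satisfiable.

One satisfying assignment is: h=True, g=False, d=True, v=True, k=True, o=False, x=True, n=True, l=False, w=True, b=False, e=False

Verification: With this assignment, all 36 clauses evaluate to true.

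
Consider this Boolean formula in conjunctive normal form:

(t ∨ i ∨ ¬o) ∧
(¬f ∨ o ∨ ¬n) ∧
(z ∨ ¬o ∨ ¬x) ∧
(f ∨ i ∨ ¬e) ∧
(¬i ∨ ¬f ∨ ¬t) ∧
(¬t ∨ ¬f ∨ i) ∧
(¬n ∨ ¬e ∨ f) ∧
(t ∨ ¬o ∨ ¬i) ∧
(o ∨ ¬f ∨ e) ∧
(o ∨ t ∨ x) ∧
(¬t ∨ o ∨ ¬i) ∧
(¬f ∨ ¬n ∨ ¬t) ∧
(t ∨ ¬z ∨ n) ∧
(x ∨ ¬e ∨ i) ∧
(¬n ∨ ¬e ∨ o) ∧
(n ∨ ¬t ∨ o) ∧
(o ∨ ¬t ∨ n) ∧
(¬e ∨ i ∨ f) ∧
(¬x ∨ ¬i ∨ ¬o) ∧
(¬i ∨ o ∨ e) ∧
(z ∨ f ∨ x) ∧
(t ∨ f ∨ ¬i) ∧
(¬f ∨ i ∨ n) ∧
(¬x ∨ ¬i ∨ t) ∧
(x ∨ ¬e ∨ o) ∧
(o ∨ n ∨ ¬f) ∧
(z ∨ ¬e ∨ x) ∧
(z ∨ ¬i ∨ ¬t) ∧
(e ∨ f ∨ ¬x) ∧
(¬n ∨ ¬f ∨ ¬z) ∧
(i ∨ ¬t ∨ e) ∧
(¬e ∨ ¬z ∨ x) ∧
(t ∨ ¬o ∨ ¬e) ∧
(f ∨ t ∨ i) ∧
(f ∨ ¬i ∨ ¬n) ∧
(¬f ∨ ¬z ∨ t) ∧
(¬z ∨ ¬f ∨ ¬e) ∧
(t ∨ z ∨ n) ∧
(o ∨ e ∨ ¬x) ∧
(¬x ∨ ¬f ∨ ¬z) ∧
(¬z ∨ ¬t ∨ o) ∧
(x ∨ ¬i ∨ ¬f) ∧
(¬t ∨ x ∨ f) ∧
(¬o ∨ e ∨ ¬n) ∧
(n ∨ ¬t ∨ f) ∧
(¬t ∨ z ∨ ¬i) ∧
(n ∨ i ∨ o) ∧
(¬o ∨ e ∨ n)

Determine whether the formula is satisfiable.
No

No, the formula is not satisfiable.

No assignment of truth values to the variables can make all 48 clauses true simultaneously.

The formula is UNSAT (unsatisfiable).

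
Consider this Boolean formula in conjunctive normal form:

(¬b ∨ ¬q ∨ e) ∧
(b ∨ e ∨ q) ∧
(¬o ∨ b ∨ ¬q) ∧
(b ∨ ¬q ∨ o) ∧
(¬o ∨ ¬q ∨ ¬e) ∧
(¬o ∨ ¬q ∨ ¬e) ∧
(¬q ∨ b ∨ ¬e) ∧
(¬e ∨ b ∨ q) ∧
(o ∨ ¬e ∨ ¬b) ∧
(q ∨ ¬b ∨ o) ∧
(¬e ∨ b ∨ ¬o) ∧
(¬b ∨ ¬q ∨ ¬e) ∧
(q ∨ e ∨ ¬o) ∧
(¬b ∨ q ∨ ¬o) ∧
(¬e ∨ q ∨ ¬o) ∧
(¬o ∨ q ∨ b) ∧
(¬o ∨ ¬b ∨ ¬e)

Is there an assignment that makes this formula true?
No

No, the formula is not satisfiable.

No assignment of truth values to the variables can make all 17 clauses true simultaneously.

The formula is UNSAT (unsatisfiable).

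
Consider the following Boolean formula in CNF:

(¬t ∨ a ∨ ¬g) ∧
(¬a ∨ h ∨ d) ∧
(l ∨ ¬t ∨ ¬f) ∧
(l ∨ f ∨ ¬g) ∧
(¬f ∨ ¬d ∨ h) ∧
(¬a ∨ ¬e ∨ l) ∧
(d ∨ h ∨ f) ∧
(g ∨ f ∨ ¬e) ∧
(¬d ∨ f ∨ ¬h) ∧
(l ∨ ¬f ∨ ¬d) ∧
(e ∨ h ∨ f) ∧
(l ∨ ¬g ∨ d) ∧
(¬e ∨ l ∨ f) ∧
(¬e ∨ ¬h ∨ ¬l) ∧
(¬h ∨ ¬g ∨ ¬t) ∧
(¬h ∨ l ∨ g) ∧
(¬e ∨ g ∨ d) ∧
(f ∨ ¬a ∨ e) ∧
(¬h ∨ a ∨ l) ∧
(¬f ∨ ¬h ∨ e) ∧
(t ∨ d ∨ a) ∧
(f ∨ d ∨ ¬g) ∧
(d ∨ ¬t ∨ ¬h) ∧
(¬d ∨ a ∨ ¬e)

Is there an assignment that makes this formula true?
Yes

Yes, the formula is satisfiable.

One satisfying assignment is: f=True, g=False, l=True, h=False, t=True, e=False, a=False, d=False

Verification: With this assignment, all 24 clauses evaluate to true.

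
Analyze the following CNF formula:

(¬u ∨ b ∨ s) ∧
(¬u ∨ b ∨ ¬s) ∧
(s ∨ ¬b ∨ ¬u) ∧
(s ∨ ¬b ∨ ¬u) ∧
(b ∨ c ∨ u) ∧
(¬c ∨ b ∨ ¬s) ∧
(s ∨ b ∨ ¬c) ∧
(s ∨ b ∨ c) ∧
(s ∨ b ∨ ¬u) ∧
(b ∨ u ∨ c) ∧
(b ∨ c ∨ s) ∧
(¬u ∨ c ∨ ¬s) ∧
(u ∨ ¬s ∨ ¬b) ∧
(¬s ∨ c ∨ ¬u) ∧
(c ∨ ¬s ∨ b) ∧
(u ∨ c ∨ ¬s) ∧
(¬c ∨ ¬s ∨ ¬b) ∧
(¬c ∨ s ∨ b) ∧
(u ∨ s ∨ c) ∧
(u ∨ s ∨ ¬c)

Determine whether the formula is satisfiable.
No

No, the formula is not satisfiable.

No assignment of truth values to the variables can make all 20 clauses true simultaneously.

The formula is UNSAT (unsatisfiable).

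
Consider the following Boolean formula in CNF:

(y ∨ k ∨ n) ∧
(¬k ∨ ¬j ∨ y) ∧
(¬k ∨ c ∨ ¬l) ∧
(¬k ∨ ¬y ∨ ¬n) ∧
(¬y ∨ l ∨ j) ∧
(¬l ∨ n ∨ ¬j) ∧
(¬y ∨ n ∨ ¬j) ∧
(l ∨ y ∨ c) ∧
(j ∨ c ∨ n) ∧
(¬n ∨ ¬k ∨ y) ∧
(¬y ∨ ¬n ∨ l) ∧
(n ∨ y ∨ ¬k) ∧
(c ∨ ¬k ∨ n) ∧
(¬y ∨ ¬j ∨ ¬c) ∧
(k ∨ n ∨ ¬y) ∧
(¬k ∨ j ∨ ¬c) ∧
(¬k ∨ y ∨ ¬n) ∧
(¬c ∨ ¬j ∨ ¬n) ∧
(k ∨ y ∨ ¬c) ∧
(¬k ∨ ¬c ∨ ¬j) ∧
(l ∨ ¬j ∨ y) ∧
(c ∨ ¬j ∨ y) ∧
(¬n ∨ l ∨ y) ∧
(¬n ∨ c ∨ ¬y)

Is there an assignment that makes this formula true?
Yes

Yes, the formula is satisfiable.

One satisfying assignment is: c=False, n=True, k=False, j=False, l=True, y=False

Verification: With this assignment, all 24 clauses evaluate to true.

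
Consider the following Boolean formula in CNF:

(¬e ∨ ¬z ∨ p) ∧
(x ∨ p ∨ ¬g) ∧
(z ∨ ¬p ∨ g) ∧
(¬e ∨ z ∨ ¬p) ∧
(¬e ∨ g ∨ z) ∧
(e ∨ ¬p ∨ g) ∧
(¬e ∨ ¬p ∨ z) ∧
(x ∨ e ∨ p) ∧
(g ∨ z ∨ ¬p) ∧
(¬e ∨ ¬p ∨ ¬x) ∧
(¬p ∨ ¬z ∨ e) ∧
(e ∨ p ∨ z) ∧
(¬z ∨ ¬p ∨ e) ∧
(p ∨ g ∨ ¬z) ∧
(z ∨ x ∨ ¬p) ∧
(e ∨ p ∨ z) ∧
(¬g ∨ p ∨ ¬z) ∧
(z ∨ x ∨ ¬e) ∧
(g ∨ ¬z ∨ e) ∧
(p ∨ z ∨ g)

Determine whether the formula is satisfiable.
Yes

Yes, the formula is satisfiable.

One satisfying assignment is: z=False, g=True, x=True, e=False, p=True

Verification: With this assignment, all 20 clauses evaluate to true.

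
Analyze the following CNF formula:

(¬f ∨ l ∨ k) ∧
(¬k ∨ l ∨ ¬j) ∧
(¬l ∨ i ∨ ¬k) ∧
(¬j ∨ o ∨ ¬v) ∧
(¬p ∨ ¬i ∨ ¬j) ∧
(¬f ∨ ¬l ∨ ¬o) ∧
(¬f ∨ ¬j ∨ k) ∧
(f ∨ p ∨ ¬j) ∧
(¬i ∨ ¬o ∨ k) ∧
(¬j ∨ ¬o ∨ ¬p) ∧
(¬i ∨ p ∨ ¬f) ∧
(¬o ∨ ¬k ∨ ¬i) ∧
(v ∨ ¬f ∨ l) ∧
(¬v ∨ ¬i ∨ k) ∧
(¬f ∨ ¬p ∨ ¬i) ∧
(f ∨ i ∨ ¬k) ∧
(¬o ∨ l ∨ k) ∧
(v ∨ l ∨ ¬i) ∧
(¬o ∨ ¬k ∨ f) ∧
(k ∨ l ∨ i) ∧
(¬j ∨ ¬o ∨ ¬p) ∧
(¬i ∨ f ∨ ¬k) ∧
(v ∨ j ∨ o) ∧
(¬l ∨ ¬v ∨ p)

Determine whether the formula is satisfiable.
Yes

Yes, the formula is satisfiable.

One satisfying assignment is: v=False, f=False, i=False, j=False, l=True, o=True, p=False, k=False

Verification: With this assignment, all 24 clauses evaluate to true.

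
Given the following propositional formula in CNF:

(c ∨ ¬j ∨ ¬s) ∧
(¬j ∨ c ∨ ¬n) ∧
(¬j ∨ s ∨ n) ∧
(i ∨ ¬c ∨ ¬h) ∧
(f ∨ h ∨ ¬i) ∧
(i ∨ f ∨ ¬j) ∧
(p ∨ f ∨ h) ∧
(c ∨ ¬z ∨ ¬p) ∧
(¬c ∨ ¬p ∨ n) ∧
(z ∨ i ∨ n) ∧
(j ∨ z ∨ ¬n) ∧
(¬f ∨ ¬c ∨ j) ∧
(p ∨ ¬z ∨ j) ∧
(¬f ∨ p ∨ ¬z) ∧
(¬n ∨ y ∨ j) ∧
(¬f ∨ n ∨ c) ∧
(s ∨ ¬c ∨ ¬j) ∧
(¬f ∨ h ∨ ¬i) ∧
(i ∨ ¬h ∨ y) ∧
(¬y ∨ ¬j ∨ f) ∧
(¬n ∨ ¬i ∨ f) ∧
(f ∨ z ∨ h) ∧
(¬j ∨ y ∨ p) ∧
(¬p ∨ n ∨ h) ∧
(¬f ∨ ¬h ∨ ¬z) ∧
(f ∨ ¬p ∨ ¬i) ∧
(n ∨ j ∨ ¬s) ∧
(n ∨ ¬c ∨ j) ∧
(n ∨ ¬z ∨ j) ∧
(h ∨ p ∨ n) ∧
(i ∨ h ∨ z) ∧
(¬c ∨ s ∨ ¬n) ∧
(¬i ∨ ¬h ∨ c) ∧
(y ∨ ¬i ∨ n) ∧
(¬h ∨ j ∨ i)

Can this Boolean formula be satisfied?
Yes

Yes, the formula is satisfiable.

One satisfying assignment is: n=True, i=True, c=True, j=True, y=True, p=False, s=True, h=True, f=True, z=False

Verification: With this assignment, all 35 clauses evaluate to true.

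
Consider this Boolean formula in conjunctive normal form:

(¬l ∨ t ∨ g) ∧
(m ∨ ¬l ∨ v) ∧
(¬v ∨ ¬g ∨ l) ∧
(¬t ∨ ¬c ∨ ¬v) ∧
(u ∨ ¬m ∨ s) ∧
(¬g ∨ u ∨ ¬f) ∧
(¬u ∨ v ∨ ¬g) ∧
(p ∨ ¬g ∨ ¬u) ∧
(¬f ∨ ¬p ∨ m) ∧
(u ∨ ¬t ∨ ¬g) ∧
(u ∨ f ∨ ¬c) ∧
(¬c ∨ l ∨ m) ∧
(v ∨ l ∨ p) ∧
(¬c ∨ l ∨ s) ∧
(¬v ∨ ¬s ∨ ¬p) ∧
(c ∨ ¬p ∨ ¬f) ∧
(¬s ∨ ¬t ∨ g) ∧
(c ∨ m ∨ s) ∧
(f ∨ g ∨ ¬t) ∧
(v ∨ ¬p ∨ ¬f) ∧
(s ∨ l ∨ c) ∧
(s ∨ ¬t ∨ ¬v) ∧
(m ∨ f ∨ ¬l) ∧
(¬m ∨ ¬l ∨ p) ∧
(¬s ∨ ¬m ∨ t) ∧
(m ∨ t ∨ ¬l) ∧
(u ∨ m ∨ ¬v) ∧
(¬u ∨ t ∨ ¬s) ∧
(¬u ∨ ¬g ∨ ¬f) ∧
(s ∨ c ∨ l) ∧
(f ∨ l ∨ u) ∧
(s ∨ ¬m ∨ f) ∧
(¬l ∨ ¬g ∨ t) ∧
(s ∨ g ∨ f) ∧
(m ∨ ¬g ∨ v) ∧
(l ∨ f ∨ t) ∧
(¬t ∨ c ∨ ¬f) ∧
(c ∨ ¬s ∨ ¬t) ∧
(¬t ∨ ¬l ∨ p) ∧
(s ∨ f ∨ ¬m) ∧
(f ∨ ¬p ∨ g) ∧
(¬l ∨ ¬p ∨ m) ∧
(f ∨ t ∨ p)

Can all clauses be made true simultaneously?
No

No, the formula is not satisfiable.

No assignment of truth values to the variables can make all 43 clauses true simultaneously.

The formula is UNSAT (unsatisfiable).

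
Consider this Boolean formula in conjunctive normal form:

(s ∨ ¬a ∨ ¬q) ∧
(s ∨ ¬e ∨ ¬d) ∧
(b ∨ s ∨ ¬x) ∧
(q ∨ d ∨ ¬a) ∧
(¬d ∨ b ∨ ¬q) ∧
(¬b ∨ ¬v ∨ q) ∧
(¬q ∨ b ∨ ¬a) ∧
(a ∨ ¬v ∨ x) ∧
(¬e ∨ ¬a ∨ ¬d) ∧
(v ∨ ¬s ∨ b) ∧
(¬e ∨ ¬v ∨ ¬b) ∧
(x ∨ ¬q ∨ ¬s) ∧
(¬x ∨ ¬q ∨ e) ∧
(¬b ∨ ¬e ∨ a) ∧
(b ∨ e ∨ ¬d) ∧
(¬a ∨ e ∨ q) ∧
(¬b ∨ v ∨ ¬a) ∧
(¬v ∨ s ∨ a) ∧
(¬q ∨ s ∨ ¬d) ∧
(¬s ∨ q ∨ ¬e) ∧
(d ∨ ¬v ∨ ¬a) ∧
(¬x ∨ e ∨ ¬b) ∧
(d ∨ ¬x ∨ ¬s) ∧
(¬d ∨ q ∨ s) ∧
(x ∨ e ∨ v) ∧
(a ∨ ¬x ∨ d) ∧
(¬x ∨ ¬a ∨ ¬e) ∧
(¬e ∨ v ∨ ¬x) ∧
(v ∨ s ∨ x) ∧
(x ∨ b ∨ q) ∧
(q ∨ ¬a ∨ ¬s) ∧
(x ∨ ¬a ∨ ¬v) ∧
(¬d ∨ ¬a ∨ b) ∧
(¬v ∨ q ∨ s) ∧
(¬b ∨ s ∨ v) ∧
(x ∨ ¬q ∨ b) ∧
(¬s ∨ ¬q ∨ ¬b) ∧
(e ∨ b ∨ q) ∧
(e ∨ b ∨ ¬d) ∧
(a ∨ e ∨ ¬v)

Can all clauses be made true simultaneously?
No

No, the formula is not satisfiable.

No assignment of truth values to the variables can make all 40 clauses true simultaneously.

The formula is UNSAT (unsatisfiable).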